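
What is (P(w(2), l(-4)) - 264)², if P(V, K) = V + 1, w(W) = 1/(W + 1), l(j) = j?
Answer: 620944/9 ≈ 68994.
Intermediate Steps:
w(W) = 1/(1 + W)
P(V, K) = 1 + V
(P(w(2), l(-4)) - 264)² = ((1 + 1/(1 + 2)) - 264)² = ((1 + 1/3) - 264)² = ((1 + ⅓) - 264)² = (4/3 - 264)² = (-788/3)² = 620944/9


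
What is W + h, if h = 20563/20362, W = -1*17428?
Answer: -354848373/20362 ≈ -17427.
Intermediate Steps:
W = -17428
h = 20563/20362 (h = 20563*(1/20362) = 20563/20362 ≈ 1.0099)
W + h = -17428 + 20563/20362 = -354848373/20362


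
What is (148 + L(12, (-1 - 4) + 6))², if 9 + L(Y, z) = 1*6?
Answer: 21025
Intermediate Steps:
L(Y, z) = -3 (L(Y, z) = -9 + 1*6 = -9 + 6 = -3)
(148 + L(12, (-1 - 4) + 6))² = (148 - 3)² = 145² = 21025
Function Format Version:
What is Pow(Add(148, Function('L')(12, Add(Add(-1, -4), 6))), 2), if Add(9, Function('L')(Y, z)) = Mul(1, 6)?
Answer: 21025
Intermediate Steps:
Function('L')(Y, z) = -3 (Function('L')(Y, z) = Add(-9, Mul(1, 6)) = Add(-9, 6) = -3)
Pow(Add(148, Function('L')(12, Add(Add(-1, -4), 6))), 2) = Pow(Add(148, -3), 2) = Pow(145, 2) = 21025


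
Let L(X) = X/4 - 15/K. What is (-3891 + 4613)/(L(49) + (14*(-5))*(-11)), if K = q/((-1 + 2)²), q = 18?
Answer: 8664/9377 ≈ 0.92396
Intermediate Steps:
K = 18 (K = 18/((-1 + 2)²) = 18/(1²) = 18/1 = 18*1 = 18)
L(X) = -⅚ + X/4 (L(X) = X/4 - 15/18 = X*(¼) - 15*1/18 = X/4 - ⅚ = -⅚ + X/4)
(-3891 + 4613)/(L(49) + (14*(-5))*(-11)) = (-3891 + 4613)/((-⅚ + (¼)*49) + (14*(-5))*(-11)) = 722/((-⅚ + 49/4) - 70*(-11)) = 722/(137/12 + 770) = 722/(9377/12) = 722*(12/9377) = 8664/9377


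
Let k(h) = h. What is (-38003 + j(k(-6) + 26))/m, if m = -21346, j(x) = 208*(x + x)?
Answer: 29683/21346 ≈ 1.3906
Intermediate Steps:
j(x) = 416*x (j(x) = 208*(2*x) = 416*x)
(-38003 + j(k(-6) + 26))/m = (-38003 + 416*(-6 + 26))/(-21346) = (-38003 + 416*20)*(-1/21346) = (-38003 + 8320)*(-1/21346) = -29683*(-1/21346) = 29683/21346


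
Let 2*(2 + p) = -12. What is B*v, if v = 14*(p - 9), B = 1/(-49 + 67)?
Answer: -119/9 ≈ -13.222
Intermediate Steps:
p = -8 (p = -2 + (½)*(-12) = -2 - 6 = -8)
B = 1/18 ≈ 0.055556
v = -238 (v = 14*(-8 - 9) = 14*(-17) = -238)
B*v = (1/18)*(-238) = -119/9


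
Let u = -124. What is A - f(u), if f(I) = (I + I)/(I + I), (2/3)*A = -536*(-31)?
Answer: 24923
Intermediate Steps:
A = 24924 (A = 3*(-536*(-31))/2 = (3/2)*16616 = 24924)
f(I) = 1 (f(I) = (2*I)/((2*I)) = (2*I)*(1/(2*I)) = 1)
A - f(u) = 24924 - 1*1 = 24924 - 1 = 24923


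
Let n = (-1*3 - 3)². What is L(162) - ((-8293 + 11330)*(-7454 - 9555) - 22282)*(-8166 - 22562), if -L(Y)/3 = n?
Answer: -1587980481828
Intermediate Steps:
n = 36 (n = (-3 - 3)² = (-6)² = 36)
L(Y) = -108 (L(Y) = -3*36 = -108)
L(162) - ((-8293 + 11330)*(-7454 - 9555) - 22282)*(-8166 - 22562) = -108 - ((-8293 + 11330)*(-7454 - 9555) - 22282)*(-8166 - 22562) = -108 - (3037*(-17009) - 22282)*(-30728) = -108 - (-51656333 - 22282)*(-30728) = -108 - (-51678615)*(-30728) = -108 - 1*1587980481720 = -108 - 1587980481720 = -1587980481828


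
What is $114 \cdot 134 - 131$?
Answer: $15145$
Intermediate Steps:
$114 \cdot 134 - 131 = 15276 - 131 = 15145$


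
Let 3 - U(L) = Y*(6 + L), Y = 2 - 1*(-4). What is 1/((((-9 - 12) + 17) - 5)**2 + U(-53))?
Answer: 1/366 ≈ 0.0027322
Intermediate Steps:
Y = 6 (Y = 2 + 4 = 6)
U(L) = -33 - 6*L (U(L) = 3 - 6*(6 + L) = 3 - (36 + 6*L) = 3 + (-36 - 6*L) = -33 - 6*L)
1/((((-9 - 12) + 17) - 5)**2 + U(-53)) = 1/((((-9 - 12) + 17) - 5)**2 + (-33 - 6*(-53))) = 1/(((-21 + 17) - 5)**2 + (-33 + 318)) = 1/((-4 - 5)**2 + 285) = 1/((-9)**2 + 285) = 1/(81 + 285) = 1/366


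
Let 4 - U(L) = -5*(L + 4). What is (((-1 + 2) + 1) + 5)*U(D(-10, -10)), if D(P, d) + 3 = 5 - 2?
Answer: 168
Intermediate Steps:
D(P, d) = 0 (D(P, d) = -3 + (5 - 2) = -3 + 3 = 0)
U(L) = 24 + 5*L (U(L) = 4 - (-5)*(L + 4) = 4 - (-5)*(4 + L) = 4 - (-20 - 5*L) = 4 + (20 + 5*L) = 24 + 5*L)
(((-1 + 2) + 1) + 5)*U(D(-10, -10)) = (((-1 + 2) + 1) + 5)*(24 + 5*0) = ((1 + 1) + 5)*(24 + 0) = (2 + 5)*24 = 7*24 = 168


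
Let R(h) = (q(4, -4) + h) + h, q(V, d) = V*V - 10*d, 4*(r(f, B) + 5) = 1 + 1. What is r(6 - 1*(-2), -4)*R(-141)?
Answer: 1017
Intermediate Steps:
r(f, B) = -9/2 (r(f, B) = -5 + (1 + 1)/4 = -5 + (¼)*2 = -5 + ½ = -9/2)
q(V, d) = V² - 10*d
R(h) = 56 + 2*h (R(h) = ((4² - 10*(-4)) + h) + h = ((16 + 40) + h) + h = (56 + h) + h = 56 + 2*h)
r(6 - 1*(-2), -4)*R(-141) = -9*(56 + 2*(-141))/2 = -9*(56 - 282)/2 = -9/2*(-226) = 1017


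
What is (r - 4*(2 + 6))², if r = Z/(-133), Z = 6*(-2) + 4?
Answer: 18045504/17689 ≈ 1020.2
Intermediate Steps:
Z = -8 (Z = -12 + 4 = -8)
r = 8/133 (r = -8/(-133) = -8*(-1/133) = 8/133 ≈ 0.060150)
(r - 4*(2 + 6))² = (8/133 - 4*(2 + 6))² = (8/133 - 4*8)² = (8/133 - 32)² = (-4248/133)² = 18045504/17689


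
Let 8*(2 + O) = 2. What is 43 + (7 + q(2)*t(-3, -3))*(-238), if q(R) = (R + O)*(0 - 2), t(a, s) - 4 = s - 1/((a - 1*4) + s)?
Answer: -14921/10 ≈ -1492.1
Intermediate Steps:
O = -7/4 (O = -2 + (⅛)*2 = -2 + ¼ = -7/4 ≈ -1.7500)
t(a, s) = 4 + s - 1/(-4 + a + s) (t(a, s) = 4 + (s - 1/((a - 1*4) + s)) = 4 + (s - 1/((a - 4) + s)) = 4 + (s - 1/((-4 + a) + s)) = 4 + (s - 1/(-4 + a + s)) = 4 + s - 1/(-4 + a + s))
q(R) = 7/2 - 2*R (q(R) = (R - 7/4)*(0 - 2) = (-7/4 + R)*(-2) = 7/2 - 2*R)
43 + (7 + q(2)*t(-3, -3))*(-238) = 43 + (7 + (7/2 - 2*2)*((-17 + (-3)² + 4*(-3) - 3*(-3))/(-4 - 3 - 3)))*(-238) = 43 + (7 + (7/2 - 4)*((-17 + 9 - 12 + 9)/(-10)))*(-238) = 43 + (7 - (-1)*(-11)/20)*(-238) = 43 + (7 - ½*11/10)*(-238) = 43 + (7 - 11/20)*(-238) = 43 + (129/20)*(-238) = 43 - 15351/10 = -14921/10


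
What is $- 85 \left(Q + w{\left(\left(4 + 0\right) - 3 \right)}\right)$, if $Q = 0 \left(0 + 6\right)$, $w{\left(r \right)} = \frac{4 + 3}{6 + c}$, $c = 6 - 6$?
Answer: $- \frac{595}{6} \approx -99.167$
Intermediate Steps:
$c = 0$ ($c = 6 - 6 = 0$)
$w{\left(r \right)} = \frac{7}{6}$ ($w{\left(r \right)} = \frac{4 + 3}{6 + 0} = \frac{7}{6}$)
$Q = 0$ ($Q = 0 \cdot 6 = 0$)
$- 85 \left(Q + w{\left(\left(4 + 0\right) - 3 \right)}\right) = - 85 \left(0 + \frac{7}{6}\right) = \left(-85\right) \frac{7}{6} = - \frac{595}{6}$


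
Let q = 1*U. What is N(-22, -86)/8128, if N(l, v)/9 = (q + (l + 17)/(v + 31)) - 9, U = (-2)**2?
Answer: -243/44704 ≈ -0.0054358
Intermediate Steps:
U = 4
q = 4 (q = 1*4 = 4)
N(l, v) = -45 + 9*(17 + l)/(31 + v) (N(l, v) = 9*((4 + (l + 17)/(v + 31)) - 9) = 9*((4 + (17 + l)/(31 + v)) - 9) = 9*(-5 + (17 + l)/(31 + v)) = -45 + 9*(17 + l)/(31 + v))
N(-22, -86)/8128 = (9*(-138 - 22 - 5*(-86))/(31 - 86))/8128 = (9*(-138 - 22 + 430)/(-55))*(1/8128) = (9*(-1/55)*270)*(1/8128) = -486/11*1/8128 = -243/44704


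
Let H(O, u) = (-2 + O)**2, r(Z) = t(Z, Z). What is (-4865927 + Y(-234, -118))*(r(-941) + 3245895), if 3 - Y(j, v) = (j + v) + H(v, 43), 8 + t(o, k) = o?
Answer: -15835245621512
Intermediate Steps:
t(o, k) = -8 + o
r(Z) = -8 + Z
Y(j, v) = 3 - j - v - (-2 + v)**2 (Y(j, v) = 3 - ((j + v) + (-2 + v)**2) = 3 - (j + v + (-2 + v)**2) = 3 + (-j - v - (-2 + v)**2) = 3 - j - v - (-2 + v)**2)
(-4865927 + Y(-234, -118))*(r(-941) + 3245895) = (-4865927 + (3 - 1*(-234) - 1*(-118) - (-2 - 118)**2))*((-8 - 941) + 3245895) = (-4865927 + (3 + 234 + 118 - 1*(-120)**2))*(-949 + 3245895) = (-4865927 + (3 + 234 + 118 - 1*14400))*3244946 = (-4865927 + (3 + 234 + 118 - 14400))*3244946 = (-4865927 - 14045)*3244946 = -4879972*3244946 = -15835245621512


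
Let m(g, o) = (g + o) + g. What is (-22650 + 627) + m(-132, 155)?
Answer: -22132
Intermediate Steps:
m(g, o) = o + 2*g
(-22650 + 627) + m(-132, 155) = (-22650 + 627) + (155 + 2*(-132)) = -22023 + (155 - 264) = -22023 - 109 = -22132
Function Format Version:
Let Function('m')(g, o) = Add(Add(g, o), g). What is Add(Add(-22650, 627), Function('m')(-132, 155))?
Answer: -22132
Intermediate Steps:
Function('m')(g, o) = Add(o, Mul(2, g))
Add(Add(-22650, 627), Function('m')(-132, 155)) = Add(Add(-22650, 627), Add(155, Mul(2, -132))) = Add(-22023, Add(155, -264)) = Add(-22023, -109) = -22132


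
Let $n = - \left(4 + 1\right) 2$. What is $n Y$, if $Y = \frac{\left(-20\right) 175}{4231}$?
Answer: $\frac{35000}{4231} \approx 8.2723$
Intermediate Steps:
$n = -10$ ($n = - 5 \cdot 2 = \left(-1\right) 10 = -10$)
$Y = - \frac{3500}{4231}$ ($Y = \left(-3500\right) \frac{1}{4231} = - \frac{3500}{4231} \approx -0.82723$)
$n Y = \left(-10\right) \left(- \frac{3500}{4231}\right) = \frac{35000}{4231}$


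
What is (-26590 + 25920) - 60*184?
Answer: -11710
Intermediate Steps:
(-26590 + 25920) - 60*184 = -670 - 11040 = -11710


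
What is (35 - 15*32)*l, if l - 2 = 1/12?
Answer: -11125/12 ≈ -927.08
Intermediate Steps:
l = 25/12 (l = 2 + 1/12 = 25/12 ≈ 2.0833)
(35 - 15*32)*l = (35 - 15*32)*(25/12) = (35 - 480)*(25/12) = -445*25/12 = -11125/12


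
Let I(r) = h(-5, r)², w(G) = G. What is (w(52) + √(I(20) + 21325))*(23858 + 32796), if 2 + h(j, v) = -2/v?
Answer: 2946008 + 28327*√2132941/5 ≈ 1.1220e+7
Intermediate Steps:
h(j, v) = -2 - 2/v
I(r) = (-2 - 2/r)²
(w(52) + √(I(20) + 21325))*(23858 + 32796) = (52 + √(4*(1 + 20)²/20² + 21325))*(23858 + 32796) = (52 + √(4*(1/400)*21² + 21325))*56654 = (52 + √(4*(1/400)*441 + 21325))*56654 = (52 + √(441/100 + 21325))*56654 = (52 + √(2132941/100))*56654 = (52 + √2132941/10)*56654 = 2946008 + 28327*√2132941/5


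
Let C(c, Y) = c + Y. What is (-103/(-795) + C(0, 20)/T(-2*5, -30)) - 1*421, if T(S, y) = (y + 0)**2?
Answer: -1003723/2385 ≈ -420.85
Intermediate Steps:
C(c, Y) = Y + c
T(S, y) = y**2
(-103/(-795) + C(0, 20)/T(-2*5, -30)) - 1*421 = (-103/(-795) + (20 + 0)/((-30)**2)) - 1*421 = (-103*(-1/795) + 20/900) - 421 = (103/795 + 20*(1/900)) - 421 = (103/795 + 1/45) - 421 = 362/2385 - 421 = -1003723/2385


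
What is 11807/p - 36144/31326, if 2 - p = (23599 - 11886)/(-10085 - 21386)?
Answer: 1939559522717/389773755 ≈ 4976.1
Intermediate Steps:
p = 74655/31471 (p = 2 - (23599 - 11886)/(-10085 - 21386) = 2 - 11713/(-31471) = 2 - 11713*(-1)/31471 = 2 - 1*(-11713/31471) = 2 + 11713/31471 = 74655/31471 ≈ 2.3722)
11807/p - 36144/31326 = 11807/(74655/31471) - 36144/31326 = 11807*(31471/74655) - 36144*1/31326 = 371578097/74655 - 6024/5221 = 1939559522717/389773755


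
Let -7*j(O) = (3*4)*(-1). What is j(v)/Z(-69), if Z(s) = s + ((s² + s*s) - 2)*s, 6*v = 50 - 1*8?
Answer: -4/1532881 ≈ -2.6095e-6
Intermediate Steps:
v = 7 (v = (50 - 1*8)/6 = (50 - 8)/6 = (⅙)*42 = 7)
j(O) = 12/7 (j(O) = -3*4*(-1)/7 = -12*(-1)/7 = -⅐*(-12) = 12/7)
Z(s) = s + s*(-2 + 2*s²) (Z(s) = s + ((s² + s²) - 2)*s = s + (2*s² - 2)*s = s + (-2 + 2*s²)*s = s + s*(-2 + 2*s²))
j(v)/Z(-69) = 12/(7*(-1*(-69) + 2*(-69)³)) = 12/(7*(69 + 2*(-328509))) = 12/(7*(69 - 657018)) = (12/7)/(-656949) = (12/7)*(-1/656949) = -4/1532881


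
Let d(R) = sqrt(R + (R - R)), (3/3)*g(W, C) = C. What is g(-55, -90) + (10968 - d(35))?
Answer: 10878 - sqrt(35) ≈ 10872.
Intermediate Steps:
g(W, C) = C
d(R) = sqrt(R) (d(R) = sqrt(R + 0) = sqrt(R))
g(-55, -90) + (10968 - d(35)) = -90 + (10968 - sqrt(35)) = 10878 - sqrt(35)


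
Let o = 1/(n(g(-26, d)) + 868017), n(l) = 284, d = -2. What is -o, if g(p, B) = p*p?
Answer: -1/868301 ≈ -1.1517e-6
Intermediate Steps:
g(p, B) = p**2
o = 1/868301 (o = 1/(284 + 868017) = 1/868301 ≈ 1.1517e-6)
-o = -1*1/868301 = -1/868301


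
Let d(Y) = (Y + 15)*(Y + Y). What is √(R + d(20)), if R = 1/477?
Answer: √35393453/159 ≈ 37.417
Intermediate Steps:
R = 1/477 ≈ 0.0020964
d(Y) = 2*Y*(15 + Y) (d(Y) = (15 + Y)*(2*Y) = 2*Y*(15 + Y))
√(R + d(20)) = √(1/477 + 2*20*(15 + 20)) = √(1/477 + 2*20*35) = √(1/477 + 1400) = √(667801/477) = √35393453/159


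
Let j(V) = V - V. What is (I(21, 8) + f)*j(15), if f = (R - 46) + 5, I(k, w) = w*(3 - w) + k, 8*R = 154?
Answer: 0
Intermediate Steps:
R = 77/4 (R = (⅛)*154 = 77/4 ≈ 19.250)
j(V) = 0
I(k, w) = k + w*(3 - w)
f = -87/4 (f = (77/4 - 46) + 5 = -107/4 + 5 = -87/4 ≈ -21.750)
(I(21, 8) + f)*j(15) = ((21 - 1*8² + 3*8) - 87/4)*0 = ((21 - 1*64 + 24) - 87/4)*0 = ((21 - 64 + 24) - 87/4)*0 = (-19 - 87/4)*0 = -163/4*0 = 0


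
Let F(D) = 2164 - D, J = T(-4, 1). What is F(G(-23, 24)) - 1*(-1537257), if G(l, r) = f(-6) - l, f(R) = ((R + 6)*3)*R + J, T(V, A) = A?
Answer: 1539397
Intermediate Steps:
J = 1
f(R) = 1 + R*(18 + 3*R) (f(R) = ((R + 6)*3)*R + 1 = ((6 + R)*3)*R + 1 = (18 + 3*R)*R + 1 = R*(18 + 3*R) + 1 = 1 + R*(18 + 3*R))
G(l, r) = 1 - l (G(l, r) = (1 + 3*(-6)² + 18*(-6)) - l = (1 + 3*36 - 108) - l = (1 + 108 - 108) - l = 1 - l)
F(G(-23, 24)) - 1*(-1537257) = (2164 - (1 - 1*(-23))) - 1*(-1537257) = (2164 - (1 + 23)) + 1537257 = (2164 - 1*24) + 1537257 = (2164 - 24) + 1537257 = 2140 + 1537257 = 1539397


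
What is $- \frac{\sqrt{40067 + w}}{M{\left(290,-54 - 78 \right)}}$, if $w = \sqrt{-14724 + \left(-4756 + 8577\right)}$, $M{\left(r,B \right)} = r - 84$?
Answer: $- \frac{\sqrt{40067 + i \sqrt{10903}}}{206} \approx -0.97169 - 0.0012661 i$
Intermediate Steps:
$M{\left(r,B \right)} = -84 + r$ ($M{\left(r,B \right)} = r - 84 = -84 + r$)
$w = i \sqrt{10903}$ ($w = \sqrt{-14724 + 3821} = \sqrt{-10903} = i \sqrt{10903} \approx 104.42 i$)
$- \frac{\sqrt{40067 + w}}{M{\left(290,-54 - 78 \right)}} = - \frac{\sqrt{40067 + i \sqrt{10903}}}{-84 + 290} = - \frac{\sqrt{40067 + i \sqrt{10903}}}{206}$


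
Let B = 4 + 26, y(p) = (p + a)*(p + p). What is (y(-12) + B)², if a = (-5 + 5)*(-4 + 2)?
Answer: 101124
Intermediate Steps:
a = 0 (a = 0*(-2) = 0)
y(p) = 2*p² (y(p) = (p + 0)*(p + p) = p*(2*p) = 2*p²)
B = 30
(y(-12) + B)² = (2*(-12)² + 30)² = (2*144 + 30)² = (288 + 30)² = 318² = 101124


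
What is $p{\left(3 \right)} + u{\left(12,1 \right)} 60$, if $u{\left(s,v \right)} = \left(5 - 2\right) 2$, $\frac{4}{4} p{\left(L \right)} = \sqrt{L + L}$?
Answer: $360 + \sqrt{6} \approx 362.45$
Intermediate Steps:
$p{\left(L \right)} = \sqrt{2} \sqrt{L}$ ($p{\left(L \right)} = \sqrt{L + L} = \sqrt{2 L} = \sqrt{2} \sqrt{L}$)
$u{\left(s,v \right)} = 6$ ($u{\left(s,v \right)} = 3 \cdot 2 = 6$)
$p{\left(3 \right)} + u{\left(12,1 \right)} 60 = \sqrt{2} \sqrt{3} + 6 \cdot 60 = \sqrt{6} + 360 = 360 + \sqrt{6}$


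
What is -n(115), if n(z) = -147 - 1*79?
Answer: 226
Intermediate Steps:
n(z) = -226 (n(z) = -147 - 79 = -226)
-n(115) = -1*(-226) = 226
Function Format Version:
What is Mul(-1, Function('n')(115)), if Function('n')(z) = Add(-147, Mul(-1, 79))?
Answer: 226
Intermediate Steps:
Function('n')(z) = -226 (Function('n')(z) = Add(-147, -79) = -226)
Mul(-1, Function('n')(115)) = Mul(-1, -226) = 226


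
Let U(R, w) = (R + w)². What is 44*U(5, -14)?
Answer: 3564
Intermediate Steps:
44*U(5, -14) = 44*(5 - 14)² = 44*(-9)² = 44*81 = 3564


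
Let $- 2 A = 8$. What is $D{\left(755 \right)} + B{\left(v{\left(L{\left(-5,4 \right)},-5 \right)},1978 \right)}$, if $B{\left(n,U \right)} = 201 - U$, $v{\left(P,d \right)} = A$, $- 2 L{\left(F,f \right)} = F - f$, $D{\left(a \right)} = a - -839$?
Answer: $-183$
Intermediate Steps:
$A = -4$ ($A = \left(- \frac{1}{2}\right) 8 = -4$)
$D{\left(a \right)} = 839 + a$ ($D{\left(a \right)} = a + 839 = 839 + a$)
$L{\left(F,f \right)} = \frac{f}{2} - \frac{F}{2}$ ($L{\left(F,f \right)} = - \frac{F - f}{2} = \frac{f}{2} - \frac{F}{2}$)
$v{\left(P,d \right)} = -4$
$D{\left(755 \right)} + B{\left(v{\left(L{\left(-5,4 \right)},-5 \right)},1978 \right)} = \left(839 + 755\right) + \left(201 - 1978\right) = 1594 + \left(201 - 1978\right) = 1594 - 1777 = -183$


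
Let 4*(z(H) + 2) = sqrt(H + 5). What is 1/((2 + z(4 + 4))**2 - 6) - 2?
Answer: -182/83 ≈ -2.1928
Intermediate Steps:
z(H) = -2 + sqrt(5 + H)/4 (z(H) = -2 + sqrt(H + 5)/4 = -2 + sqrt(5 + H)/4)
1/((2 + z(4 + 4))**2 - 6) - 2 = 1/((2 + (-2 + sqrt(5 + (4 + 4))/4))**2 - 6) - 2 = 1/((2 + (-2 + sqrt(5 + 8)/4))**2 - 6) - 2 = 1/((2 + (-2 + sqrt(13)/4))**2 - 6) - 2 = 1/((sqrt(13)/4)**2 - 6) - 2 = 1/(13/16 - 6) - 2 = 1/(-83/16) - 2 = -16/83*1 - 2 = -16/83 - 2 = -182/83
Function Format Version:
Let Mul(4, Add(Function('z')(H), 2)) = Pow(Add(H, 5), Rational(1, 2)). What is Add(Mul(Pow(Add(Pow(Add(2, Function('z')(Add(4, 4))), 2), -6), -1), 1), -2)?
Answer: Rational(-182, 83) ≈ -2.1928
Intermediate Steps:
Function('z')(H) = Add(-2, Mul(Rational(1, 4), Pow(Add(5, H), Rational(1, 2)))) (Function('z')(H) = Add(-2, Mul(Rational(1, 4), Pow(Add(H, 5), Rational(1, 2)))) = Add(-2, Mul(Rational(1, 4), Pow(Add(5, H), Rational(1, 2)))))
Add(Mul(Pow(Add(Pow(Add(2, Function('z')(Add(4, 4))), 2), -6), -1), 1), -2) = Add(Mul(Pow(Add(Pow(Add(2, Add(-2, Mul(Rational(1, 4), Pow(Add(5, Add(4, 4)), Rational(1, 2))))), 2), -6), -1), 1), -2) = Add(Mul(Pow(Add(Pow(Add(2, Add(-2, Mul(Rational(1, 4), Pow(Add(5, 8), Rational(1, 2))))), 2), -6), -1), 1), -2) = Add(Mul(Pow(Add(Pow(Add(2, Add(-2, Mul(Rational(1, 4), Pow(13, Rational(1, 2))))), 2), -6), -1), 1), -2) = Add(Mul(Pow(Add(Pow(Mul(Rational(1, 4), Pow(13, Rational(1, 2))), 2), -6), -1), 1), -2) = Add(Mul(Pow(Add(Rational(13, 16), -6), -1), 1), -2) = Add(Mul(Pow(Rational(-83, 16), -1), 1), -2) = Add(Mul(Rational(-16, 83), 1), -2) = Add(Rational(-16, 83), -2) = Rational(-182, 83)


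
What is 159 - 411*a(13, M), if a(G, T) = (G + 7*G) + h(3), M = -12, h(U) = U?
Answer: -43818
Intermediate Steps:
a(G, T) = 3 + 8*G (a(G, T) = (G + 7*G) + 3 = 8*G + 3 = 3 + 8*G)
159 - 411*a(13, M) = 159 - 411*(3 + 8*13) = 159 - 411*(3 + 104) = 159 - 411*107 = 159 - 43977 = -43818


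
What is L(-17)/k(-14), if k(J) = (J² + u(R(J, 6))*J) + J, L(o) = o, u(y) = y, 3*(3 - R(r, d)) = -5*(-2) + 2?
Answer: -17/196 ≈ -0.086735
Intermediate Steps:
R(r, d) = -1 (R(r, d) = 3 - (-5*(-2) + 2)/3 = 3 - (10 + 2)/3 = 3 - ⅓*12 = 3 - 4 = -1)
k(J) = J² (k(J) = (J² - J) + J = J²)
L(-17)/k(-14) = -17/((-14)²) = -17/196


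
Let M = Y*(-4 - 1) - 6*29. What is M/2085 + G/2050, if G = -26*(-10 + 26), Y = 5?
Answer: -127531/427425 ≈ -0.29837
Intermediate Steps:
G = -416 (G = -26*16 = -416)
M = -199 (M = 5*(-4 - 1) - 6*29 = 5*(-5) - 174 = -25 - 174 = -199)
M/2085 + G/2050 = -199/2085 - 416/2050 = -199*1/2085 - 416*1/2050 = -199/2085 - 208/1025 = -127531/427425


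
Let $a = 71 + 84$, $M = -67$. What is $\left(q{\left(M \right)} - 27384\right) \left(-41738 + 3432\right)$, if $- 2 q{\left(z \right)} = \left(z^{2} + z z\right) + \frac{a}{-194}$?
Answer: $\frac{236856896057}{194} \approx 1.2209 \cdot 10^{9}$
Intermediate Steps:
$a = 155$
$q{\left(z \right)} = \frac{155}{388} - z^{2}$ ($q{\left(z \right)} = - \frac{\left(z^{2} + z z\right) + \frac{155}{-194}}{2} = - \frac{\left(z^{2} + z^{2}\right) + 155 \left(- \frac{1}{194}\right)}{2} = - \frac{2 z^{2} - \frac{155}{194}}{2} = - \frac{- \frac{155}{194} + 2 z^{2}}{2} = \frac{155}{388} - z^{2}$)
$\left(q{\left(M \right)} - 27384\right) \left(-41738 + 3432\right) = \left(\left(\frac{155}{388} - \left(-67\right)^{2}\right) - 27384\right) \left(-41738 + 3432\right) = \left(\left(\frac{155}{388} - 4489\right) - 27384\right) \left(-38306\right) = \left(- \frac{1741577}{388} - 27384\right) \left(-38306\right) = \left(- \frac{12366569}{388}\right) \left(-38306\right) = \frac{236856896057}{194}$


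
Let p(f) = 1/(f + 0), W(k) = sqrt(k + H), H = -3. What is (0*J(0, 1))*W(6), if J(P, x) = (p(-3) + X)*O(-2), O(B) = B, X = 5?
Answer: 0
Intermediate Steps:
W(k) = sqrt(-3 + k) (W(k) = sqrt(k - 3) = sqrt(-3 + k))
p(f) = 1/f
J(P, x) = -28/3 (J(P, x) = (1/(-3) + 5)*(-2) = (-1/3 + 5)*(-2) = (14/3)*(-2) = -28/3)
(0*J(0, 1))*W(6) = (0*(-28/3))*sqrt(-3 + 6) = 0*sqrt(3) = 0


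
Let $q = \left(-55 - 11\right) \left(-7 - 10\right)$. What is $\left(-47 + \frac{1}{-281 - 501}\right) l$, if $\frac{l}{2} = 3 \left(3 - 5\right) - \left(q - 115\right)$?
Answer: $\frac{37232815}{391} \approx 95225.0$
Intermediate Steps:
$q = 1122$ ($q = \left(-66\right) \left(-17\right) = 1122$)
$l = -2026$ ($l = 2 \left(3 \left(3 - 5\right) - \left(1122 - 115\right)\right) = 2 \left(3 \left(-2\right) - \left(1122 - 115\right)\right) = 2 \left(-6 - 1007\right) = 2 \left(-1013\right) = -2026$)
$\left(-47 + \frac{1}{-281 - 501}\right) l = \left(-47 + \frac{1}{-281 - 501}\right) \left(-2026\right) = \left(-47 + \frac{1}{-782}\right) \left(-2026\right) = \left(-47 - \frac{1}{782}\right) \left(-2026\right) = \left(- \frac{36755}{782}\right) \left(-2026\right) = \frac{37232815}{391}$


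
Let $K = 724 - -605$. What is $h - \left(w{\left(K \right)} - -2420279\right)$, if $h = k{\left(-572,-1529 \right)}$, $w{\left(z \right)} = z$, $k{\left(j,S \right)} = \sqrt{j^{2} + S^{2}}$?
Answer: $-2421608 + 55 \sqrt{881} \approx -2.42 \cdot 10^{6}$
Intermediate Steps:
$K = 1329$ ($K = 724 + 605 = 1329$)
$k{\left(j,S \right)} = \sqrt{S^{2} + j^{2}}$
$h = 55 \sqrt{881}$ ($h = \sqrt{\left(-1529\right)^{2} + \left(-572\right)^{2}} = \sqrt{2337841 + 327184} = \sqrt{2665025} = 55 \sqrt{881} \approx 1632.5$)
$h - \left(w{\left(K \right)} - -2420279\right) = 55 \sqrt{881} - \left(1329 - -2420279\right) = 55 \sqrt{881} - \left(1329 + 2420279\right) = 55 \sqrt{881} - 2421608 = -2421608 + 55 \sqrt{881}$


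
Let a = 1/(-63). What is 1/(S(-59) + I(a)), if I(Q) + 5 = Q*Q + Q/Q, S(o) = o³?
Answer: -3969/815165126 ≈ -4.8690e-6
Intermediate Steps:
a = -1/63 ≈ -0.015873
I(Q) = -4 + Q² (I(Q) = -5 + (Q*Q + Q/Q) = -5 + (Q² + 1) = -5 + (1 + Q²) = -4 + Q²)
1/(S(-59) + I(a)) = 1/((-59)³ + (-4 + (-1/63)²)) = 1/(-205379 + (-4 + 1/3969)) = 1/(-205379 - 15875/3969) = 1/(-815165126/3969) = -3969/815165126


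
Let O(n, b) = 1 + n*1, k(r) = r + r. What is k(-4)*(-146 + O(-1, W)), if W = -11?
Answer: 1168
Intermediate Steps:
k(r) = 2*r
O(n, b) = 1 + n
k(-4)*(-146 + O(-1, W)) = (2*(-4))*(-146 + (1 - 1)) = -8*(-146 + 0) = -8*(-146) = 1168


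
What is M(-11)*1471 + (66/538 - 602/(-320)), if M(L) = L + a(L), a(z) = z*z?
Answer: 6964388649/43040 ≈ 1.6181e+5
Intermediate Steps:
a(z) = z**2
M(L) = L + L**2
M(-11)*1471 + (66/538 - 602/(-320)) = -11*(1 - 11)*1471 + (66/538 - 602/(-320)) = -11*(-10)*1471 + (66*(1/538) - 602*(-1/320)) = 110*1471 + (33/269 + 301/160) = 161810 + 86249/43040 = 6964388649/43040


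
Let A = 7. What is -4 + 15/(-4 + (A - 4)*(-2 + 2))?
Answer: -31/4 ≈ -7.7500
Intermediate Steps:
-4 + 15/(-4 + (A - 4)*(-2 + 2)) = -4 + 15/(-4 + (7 - 4)*(-2 + 2)) = -4 + 15/(-4 + 3*0) = -4 + 15/(-4 + 0) = -4 + 15/(-4) = -4 - ¼*15 = -4 - 15/4 = -31/4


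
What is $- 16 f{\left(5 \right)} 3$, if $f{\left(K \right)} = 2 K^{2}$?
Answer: $-2400$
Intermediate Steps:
$- 16 f{\left(5 \right)} 3 = - 16 \cdot 2 \cdot 5^{2} \cdot 3 = - 16 \cdot 2 \cdot 25 \cdot 3 = \left(-16\right) 50 \cdot 3 = \left(-800\right) 3 = -2400$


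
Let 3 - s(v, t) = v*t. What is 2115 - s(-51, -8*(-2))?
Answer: 1296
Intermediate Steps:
s(v, t) = 3 - t*v (s(v, t) = 3 - v*t = 3 - t*v)
2115 - s(-51, -8*(-2)) = 2115 - (3 - 1*(-8*(-2))*(-51)) = 2115 - (3 - 1*16*(-51)) = 2115 - (3 + 816) = 2115 - 1*819 = 2115 - 819 = 1296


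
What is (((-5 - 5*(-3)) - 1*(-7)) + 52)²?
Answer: 4761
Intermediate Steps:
(((-5 - 5*(-3)) - 1*(-7)) + 52)² = (((-5 + 15) + 7) + 52)² = ((10 + 7) + 52)² = (17 + 52)² = 69² = 4761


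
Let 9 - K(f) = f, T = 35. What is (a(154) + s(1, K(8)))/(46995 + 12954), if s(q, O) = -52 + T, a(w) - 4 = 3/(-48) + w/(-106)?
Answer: -4103/16945584 ≈ -0.00024213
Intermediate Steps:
K(f) = 9 - f
a(w) = 63/16 - w/106 (a(w) = 4 + (3/(-48) + w/(-106)) = 4 + (3*(-1/48) + w*(-1/106)) = 4 + (-1/16 - w/106) = 63/16 - w/106)
s(q, O) = -17 (s(q, O) = -52 + 35 = -17)
(a(154) + s(1, K(8)))/(46995 + 12954) = ((63/16 - 1/106*154) - 17)/(46995 + 12954) = ((63/16 - 77/53) - 17)/59949 = (2107/848 - 17)*(1/59949) = -12309/848*1/59949 = -4103/16945584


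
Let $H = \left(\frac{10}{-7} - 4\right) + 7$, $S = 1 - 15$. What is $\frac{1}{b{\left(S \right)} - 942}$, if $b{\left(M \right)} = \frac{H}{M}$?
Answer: $- \frac{98}{92327} \approx -0.0010614$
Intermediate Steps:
$S = -14$ ($S = 1 - 15 = -14$)
$H = \frac{11}{7}$ ($H = \left(10 \left(- \frac{1}{7}\right) - 4\right) + 7 = \left(- \frac{10}{7} - 4\right) + 7 = - \frac{38}{7} + 7 = \frac{11}{7} \approx 1.5714$)
$b{\left(M \right)} = \frac{11}{7 M}$
$\frac{1}{b{\left(S \right)} - 942} = \frac{1}{\frac{11}{7 \left(-14\right)} - 942} = \frac{1}{\frac{11}{7} \left(- \frac{1}{14}\right) - 942} = \frac{1}{- \frac{11}{98} - 942} = \frac{1}{- \frac{92327}{98}} = - \frac{98}{92327}$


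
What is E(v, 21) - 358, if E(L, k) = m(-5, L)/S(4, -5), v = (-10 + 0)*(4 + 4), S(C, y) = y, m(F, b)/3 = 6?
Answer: -1808/5 ≈ -361.60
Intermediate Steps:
m(F, b) = 18 (m(F, b) = 3*6 = 18)
v = -80 (v = -10*8 = -80)
E(L, k) = -18/5 (E(L, k) = 18/(-5) = 18*(-⅕) = -18/5)
E(v, 21) - 358 = -18/5 - 358 = -1808/5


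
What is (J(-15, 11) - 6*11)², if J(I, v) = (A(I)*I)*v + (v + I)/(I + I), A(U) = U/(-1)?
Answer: 1452600769/225 ≈ 6.4560e+6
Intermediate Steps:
A(U) = -U (A(U) = U*(-1) = -U)
J(I, v) = (I + v)/(2*I) - v*I² (J(I, v) = ((-I)*I)*v + (v + I)/(I + I) = (-I²)*v + (I + v)/((2*I)) = -v*I² + (I + v)*(1/(2*I)) = -v*I² + (I + v)/(2*I) = (I + v)/(2*I) - v*I²)
(J(-15, 11) - 6*11)² = ((½)*(-15 + 11 - 2*11*(-15)³)/(-15) - 6*11)² = ((½)*(-1/15)*(-15 + 11 - 2*11*(-3375)) - 66)² = ((½)*(-1/15)*(-15 + 11 + 74250) - 66)² = ((½)*(-1/15)*74246 - 66)² = (-37123/15 - 66)² = (-38113/15)² = 1452600769/225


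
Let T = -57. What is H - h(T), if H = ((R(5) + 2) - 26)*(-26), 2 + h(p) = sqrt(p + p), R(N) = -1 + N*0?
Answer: 652 - I*sqrt(114) ≈ 652.0 - 10.677*I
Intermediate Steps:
R(N) = -1 (R(N) = -1 + 0 = -1)
h(p) = -2 + sqrt(2)*sqrt(p) (h(p) = -2 + sqrt(p + p) = -2 + sqrt(2*p) = -2 + sqrt(2)*sqrt(p))
H = 650 (H = ((-1 + 2) - 26)*(-26) = (1 - 26)*(-26) = -25*(-26) = 650)
H - h(T) = 650 - (-2 + sqrt(2)*sqrt(-57)) = 650 - (-2 + sqrt(2)*(I*sqrt(57))) = 650 - (-2 + I*sqrt(114)) = 650 + (2 - I*sqrt(114)) = 652 - I*sqrt(114)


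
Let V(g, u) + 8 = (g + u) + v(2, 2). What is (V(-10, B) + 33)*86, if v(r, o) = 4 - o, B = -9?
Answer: 688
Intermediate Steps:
V(g, u) = -6 + g + u (V(g, u) = -8 + ((g + u) + (4 - 1*2)) = -8 + ((g + u) + (4 - 2)) = -8 + ((g + u) + 2) = -8 + (2 + g + u) = -6 + g + u)
(V(-10, B) + 33)*86 = ((-6 - 10 - 9) + 33)*86 = (-25 + 33)*86 = 8*86 = 688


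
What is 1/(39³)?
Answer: 1/59319 ≈ 1.6858e-5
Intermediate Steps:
1/(39³) = 1/59319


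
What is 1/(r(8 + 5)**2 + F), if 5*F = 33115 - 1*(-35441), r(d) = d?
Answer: 5/69401 ≈ 7.2045e-5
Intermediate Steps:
F = 68556/5 (F = (33115 - 1*(-35441))/5 = (33115 + 35441)/5 = (1/5)*68556 = 68556/5 ≈ 13711.)
1/(r(8 + 5)**2 + F) = 1/((8 + 5)**2 + 68556/5) = 1/(13**2 + 68556/5) = 1/(169 + 68556/5) = 1/(69401/5) = 5/69401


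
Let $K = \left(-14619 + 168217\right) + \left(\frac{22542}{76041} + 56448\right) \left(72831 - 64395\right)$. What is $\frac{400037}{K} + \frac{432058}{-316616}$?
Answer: $- \frac{25556334741402421}{18739445056459404} \approx -1.3638$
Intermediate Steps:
$K = \frac{236746659126}{497}$ ($K = 153598 + \left(22542 \cdot \frac{1}{76041} + 56448\right) \left(72831 - 64395\right) = 153598 + \left(\frac{442}{1491} + 56448\right) 8436 = 153598 + \frac{84164410}{1491} \cdot 8436 = 153598 + \frac{236670320920}{497} = \frac{236746659126}{497} \approx 4.7635 \cdot 10^{8}$)
$\frac{400037}{K} + \frac{432058}{-316616} = \frac{400037}{\frac{236746659126}{497}} + \frac{432058}{-316616} = 400037 \cdot \frac{497}{236746659126} + 432058 \left(- \frac{1}{316616}\right) = \frac{198818389}{236746659126} - \frac{216029}{158308} = - \frac{25556334741402421}{18739445056459404}$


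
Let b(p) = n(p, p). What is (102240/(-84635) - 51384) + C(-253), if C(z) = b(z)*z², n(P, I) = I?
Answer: -274990324195/16927 ≈ -1.6246e+7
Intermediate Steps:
b(p) = p
C(z) = z³ (C(z) = z*z² = z³)
(102240/(-84635) - 51384) + C(-253) = (102240/(-84635) - 51384) + (-253)³ = (102240*(-1/84635) - 51384) - 16194277 = (-20448/16927 - 51384) - 16194277 = -869797416/16927 - 16194277 = -274990324195/16927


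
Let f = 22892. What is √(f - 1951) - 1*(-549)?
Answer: 549 + √20941 ≈ 693.71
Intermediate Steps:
√(f - 1951) - 1*(-549) = √(22892 - 1951) - 1*(-549) = √20941 + 549 = 549 + √20941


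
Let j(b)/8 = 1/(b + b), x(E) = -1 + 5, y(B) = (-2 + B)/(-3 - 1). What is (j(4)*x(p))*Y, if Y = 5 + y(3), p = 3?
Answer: 19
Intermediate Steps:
y(B) = ½ - B/4 (y(B) = (-2 + B)/(-4) = (-2 + B)*(-¼) = ½ - B/4)
x(E) = 4
j(b) = 4/b (j(b) = 8/(b + b) = 8/((2*b)) = 8*(1/(2*b)) = 4/b)
Y = 19/4 (Y = 5 + (½ - ¼*3) = 5 + (½ - ¾) = 5 - ¼ = 19/4 ≈ 4.7500)
(j(4)*x(p))*Y = ((4/4)*4)*(19/4) = ((4*(¼))*4)*(19/4) = (1*4)*(19/4) = 4*(19/4) = 19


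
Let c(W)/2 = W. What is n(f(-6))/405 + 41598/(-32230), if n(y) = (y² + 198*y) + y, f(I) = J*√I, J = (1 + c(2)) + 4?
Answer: -40137/16115 + 199*I*√6/45 ≈ -2.4907 + 10.832*I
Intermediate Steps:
c(W) = 2*W
J = 9 (J = (1 + 2*2) + 4 = (1 + 4) + 4 = 5 + 4 = 9)
f(I) = 9*√I
n(y) = y² + 199*y
n(f(-6))/405 + 41598/(-32230) = ((9*√(-6))*(199 + 9*√(-6)))/405 + 41598/(-32230) = ((9*(I*√6))*(199 + 9*(I*√6)))*(1/405) + 41598*(-1/32230) = ((9*I*√6)*(199 + 9*I*√6))*(1/405) - 20799/16115 = (9*I*√6*(199 + 9*I*√6))*(1/405) - 20799/16115 = I*√6*(199 + 9*I*√6)/45 - 20799/16115 = -20799/16115 + I*√6*(199 + 9*I*√6)/45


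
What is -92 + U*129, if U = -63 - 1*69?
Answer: -17120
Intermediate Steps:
U = -132 (U = -63 - 69 = -132)
-92 + U*129 = -92 - 132*129 = -92 - 17028 = -17120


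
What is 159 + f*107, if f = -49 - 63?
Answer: -11825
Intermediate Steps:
f = -112
159 + f*107 = 159 - 112*107 = 159 - 11984 = -11825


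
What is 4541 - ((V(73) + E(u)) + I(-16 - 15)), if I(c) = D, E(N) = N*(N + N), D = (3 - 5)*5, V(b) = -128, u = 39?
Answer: 1637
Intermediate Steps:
D = -10 (D = -2*5 = -10)
E(N) = 2*N² (E(N) = N*(2*N) = 2*N²)
I(c) = -10
4541 - ((V(73) + E(u)) + I(-16 - 15)) = 4541 - ((-128 + 2*39²) - 10) = 4541 - ((-128 + 2*1521) - 10) = 4541 - ((-128 + 3042) - 10) = 4541 - (2914 - 10) = 4541 - 1*2904 = 4541 - 2904 = 1637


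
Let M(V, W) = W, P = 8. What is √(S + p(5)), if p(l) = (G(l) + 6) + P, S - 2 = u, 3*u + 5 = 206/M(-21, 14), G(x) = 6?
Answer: √11130/21 ≈ 5.0238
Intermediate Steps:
u = 68/21 (u = -5/3 + (206/14)/3 = -5/3 + (206*(1/14))/3 = -5/3 + (⅓)*(103/7) = -5/3 + 103/21 = 68/21 ≈ 3.2381)
S = 110/21 (S = 2 + 68/21 = 110/21 ≈ 5.2381)
p(l) = 20 (p(l) = (6 + 6) + 8 = 12 + 8 = 20)
√(S + p(5)) = √(110/21 + 20) = √(530/21) = √11130/21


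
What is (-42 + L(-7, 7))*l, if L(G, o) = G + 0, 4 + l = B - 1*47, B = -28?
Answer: 3871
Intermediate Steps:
l = -79 (l = -4 + (-28 - 1*47) = -4 + (-28 - 47) = -4 - 75 = -79)
L(G, o) = G
(-42 + L(-7, 7))*l = (-42 - 7)*(-79) = -49*(-79) = 3871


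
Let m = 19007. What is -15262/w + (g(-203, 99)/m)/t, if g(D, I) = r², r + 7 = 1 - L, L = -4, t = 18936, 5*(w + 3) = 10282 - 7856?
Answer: -6866308018369/216939701718 ≈ -31.651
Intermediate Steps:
w = 2411/5 (w = -3 + (10282 - 7856)/5 = -3 + (⅕)*2426 = -3 + 2426/5 = 2411/5 ≈ 482.20)
r = -2 (r = -7 + (1 - 1*(-4)) = -7 + (1 + 4) = -7 + 5 = -2)
g(D, I) = 4 (g(D, I) = (-2)² = 4)
-15262/w + (g(-203, 99)/m)/t = -15262/2411/5 + (4/19007)/18936 = -15262*5/2411 + (4*(1/19007))*(1/18936) = -76310/2411 + (4/19007)*(1/18936) = -76310/2411 + 1/89979138 = -6866308018369/216939701718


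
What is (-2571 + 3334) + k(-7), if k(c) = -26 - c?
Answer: 744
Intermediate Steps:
(-2571 + 3334) + k(-7) = (-2571 + 3334) + (-26 - 1*(-7)) = 763 + (-26 + 7) = 763 - 19 = 744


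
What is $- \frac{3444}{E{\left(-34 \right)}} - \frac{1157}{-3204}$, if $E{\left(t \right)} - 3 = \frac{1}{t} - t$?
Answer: $- \frac{1399705}{15084} \approx -92.794$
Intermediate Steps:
$E{\left(t \right)} = 3 + \frac{1}{t} - t$ ($E{\left(t \right)} = 3 - \left(t - \frac{1}{t}\right) = 3 + \frac{1}{t} - t$)
$- \frac{3444}{E{\left(-34 \right)}} - \frac{1157}{-3204} = - \frac{3444}{3 + \frac{1}{-34} - -34} - \frac{1157}{-3204} = - \frac{3444}{3 - \frac{1}{34} + 34} - - \frac{13}{36} = - \frac{3444}{\frac{1257}{34}} + \frac{13}{36} = \left(-3444\right) \frac{34}{1257} + \frac{13}{36} = - \frac{39032}{419} + \frac{13}{36} = - \frac{1399705}{15084}$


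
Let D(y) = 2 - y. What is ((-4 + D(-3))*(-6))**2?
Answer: 36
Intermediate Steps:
((-4 + D(-3))*(-6))**2 = ((-4 + (2 - 1*(-3)))*(-6))**2 = ((-4 + (2 + 3))*(-6))**2 = ((-4 + 5)*(-6))**2 = (1*(-6))**2 = (-6)**2 = 36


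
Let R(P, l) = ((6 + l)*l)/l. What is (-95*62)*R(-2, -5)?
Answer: -5890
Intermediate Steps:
R(P, l) = 6 + l (R(P, l) = (l*(6 + l))/l = 6 + l)
(-95*62)*R(-2, -5) = (-95*62)*(6 - 5) = -5890*1 = -5890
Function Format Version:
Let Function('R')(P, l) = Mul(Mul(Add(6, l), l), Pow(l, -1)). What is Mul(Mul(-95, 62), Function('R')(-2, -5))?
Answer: -5890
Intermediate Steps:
Function('R')(P, l) = Add(6, l) (Function('R')(P, l) = Mul(Mul(l, Add(6, l)), Pow(l, -1)) = Add(6, l))
Mul(Mul(-95, 62), Function('R')(-2, -5)) = Mul(Mul(-95, 62), Add(6, -5)) = Mul(-5890, 1) = -5890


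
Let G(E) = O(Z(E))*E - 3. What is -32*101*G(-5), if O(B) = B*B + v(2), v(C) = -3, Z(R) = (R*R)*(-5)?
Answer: 252461216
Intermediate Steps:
Z(R) = -5*R² (Z(R) = R²*(-5) = -5*R²)
O(B) = -3 + B² (O(B) = B*B - 3 = B² - 3 = -3 + B²)
G(E) = -3 + E*(-3 + 25*E⁴) (G(E) = (-3 + (-5*E²)²)*E - 3 = (-3 + 25*E⁴)*E - 3 = E*(-3 + 25*E⁴) - 3 = -3 + E*(-3 + 25*E⁴))
-32*101*G(-5) = -32*101*(-3 - 5*(-3 + 25*(-5)⁴)) = -3232*(-3 - 5*(-3 + 25*625)) = -3232*(-3 - 5*(-3 + 15625)) = -3232*(-3 - 5*15622) = -3232*(-3 - 78110) = -3232*(-78113) = -1*(-252461216) = 252461216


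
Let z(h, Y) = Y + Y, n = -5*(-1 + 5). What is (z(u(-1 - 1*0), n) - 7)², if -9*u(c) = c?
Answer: 2209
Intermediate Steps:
u(c) = -c/9
n = -20 (n = -5*4 = -20)
z(h, Y) = 2*Y
(z(u(-1 - 1*0), n) - 7)² = (2*(-20) - 7)² = (-40 - 7)² = (-47)² = 2209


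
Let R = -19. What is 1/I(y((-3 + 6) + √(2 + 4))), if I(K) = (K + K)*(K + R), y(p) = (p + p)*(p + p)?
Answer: -493/42600 + 101*√6/21300 ≈ 4.2181e-5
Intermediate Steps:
y(p) = 4*p² (y(p) = (2*p)*(2*p) = 4*p²)
I(K) = 2*K*(-19 + K) (I(K) = (K + K)*(K - 19) = (2*K)*(-19 + K) = 2*K*(-19 + K))
1/I(y((-3 + 6) + √(2 + 4))) = 1/(2*(4*((-3 + 6) + √(2 + 4))²)*(-19 + 4*((-3 + 6) + √(2 + 4))²)) = 1/(2*(4*(3 + √6)²)*(-19 + 4*(3 + √6)²)) = 1/(8*(3 + √6)²*(-19 + 4*(3 + √6)²)) = 1/(8*(-19 + 4*(3 + √6)²)*(3 + √6)²)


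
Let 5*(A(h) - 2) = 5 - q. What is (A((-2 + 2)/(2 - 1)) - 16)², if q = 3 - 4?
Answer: 4096/25 ≈ 163.84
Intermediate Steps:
q = -1
A(h) = 16/5 (A(h) = 2 + (5 - 1*(-1))/5 = 2 + (5 + 1)/5 = 2 + (⅕)*6 = 2 + 6/5 = 16/5)
(A((-2 + 2)/(2 - 1)) - 16)² = (16/5 - 16)² = (-64/5)² = 4096/25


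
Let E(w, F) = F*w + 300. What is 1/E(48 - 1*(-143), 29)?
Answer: 1/5839 ≈ 0.00017126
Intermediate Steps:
E(w, F) = 300 + F*w
1/E(48 - 1*(-143), 29) = 1/(300 + 29*(48 - 1*(-143))) = 1/(300 + 29*(48 + 143)) = 1/(300 + 29*191) = 1/(300 + 5539) = 1/5839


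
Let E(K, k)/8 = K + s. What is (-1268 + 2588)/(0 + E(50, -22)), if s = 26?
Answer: 165/76 ≈ 2.1711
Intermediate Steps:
E(K, k) = 208 + 8*K (E(K, k) = 8*(K + 26) = 8*(26 + K) = 208 + 8*K)
(-1268 + 2588)/(0 + E(50, -22)) = (-1268 + 2588)/(0 + (208 + 8*50)) = 1320/(0 + (208 + 400)) = 1320/(0 + 608) = 1320/608 = 1320*(1/608) = 165/76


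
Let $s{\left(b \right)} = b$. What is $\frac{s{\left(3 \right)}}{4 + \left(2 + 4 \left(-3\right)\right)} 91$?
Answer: $- \frac{91}{2} \approx -45.5$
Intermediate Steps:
$\frac{s{\left(3 \right)}}{4 + \left(2 + 4 \left(-3\right)\right)} 91 = \frac{3}{4 + \left(2 + 4 \left(-3\right)\right)} 91 = \frac{3}{4 + \left(2 - 12\right)} 91 = \frac{3}{4 - 10} \cdot 91 = \frac{3}{-6} \cdot 91 = 3 \left(- \frac{1}{6}\right) 91 = \left(- \frac{1}{2}\right) 91 = - \frac{91}{2}$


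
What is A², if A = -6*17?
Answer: 10404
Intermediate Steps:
A = -102
A² = (-102)² = 10404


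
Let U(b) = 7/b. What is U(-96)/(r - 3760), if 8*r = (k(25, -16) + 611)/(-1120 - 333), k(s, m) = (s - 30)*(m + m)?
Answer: 10171/524484132 ≈ 1.9392e-5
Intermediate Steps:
k(s, m) = 2*m*(-30 + s) (k(s, m) = (-30 + s)*(2*m) = 2*m*(-30 + s))
r = -771/11624 (r = ((2*(-16)*(-30 + 25) + 611)/(-1120 - 333))/8 = ((2*(-16)*(-5) + 611)/(-1453))/8 = ((160 + 611)*(-1/1453))/8 = (771*(-1/1453))/8 = (⅛)*(-771/1453) = -771/11624 ≈ -0.066328)
U(-96)/(r - 3760) = (7/(-96))/(-771/11624 - 3760) = (7*(-1/96))/(-43707011/11624) = -7/96*(-11624/43707011) = 10171/524484132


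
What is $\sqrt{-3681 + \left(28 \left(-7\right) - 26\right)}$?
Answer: $i \sqrt{3903} \approx 62.474 i$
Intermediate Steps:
$\sqrt{-3681 + \left(28 \left(-7\right) - 26\right)} = \sqrt{-3681 - 222} = \sqrt{-3903} = i \sqrt{3903}$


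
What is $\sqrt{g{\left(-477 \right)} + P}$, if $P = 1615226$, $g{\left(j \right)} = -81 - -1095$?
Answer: $4 \sqrt{101015} \approx 1271.3$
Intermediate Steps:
$g{\left(j \right)} = 1014$ ($g{\left(j \right)} = -81 + 1095 = 1014$)
$\sqrt{g{\left(-477 \right)} + P} = \sqrt{1014 + 1615226} = \sqrt{1616240} = 4 \sqrt{101015}$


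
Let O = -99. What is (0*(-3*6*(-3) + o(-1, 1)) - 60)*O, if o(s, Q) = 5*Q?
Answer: 5940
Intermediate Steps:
(0*(-3*6*(-3) + o(-1, 1)) - 60)*O = (0*(-3*6*(-3) + 5*1) - 60)*(-99) = (0*(-18*(-3) + 5) - 60)*(-99) = (0*(54 + 5) - 60)*(-99) = (0*59 - 60)*(-99) = (0 - 60)*(-99) = -60*(-99) = 5940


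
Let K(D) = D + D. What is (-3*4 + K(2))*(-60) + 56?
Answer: 536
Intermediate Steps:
K(D) = 2*D
(-3*4 + K(2))*(-60) + 56 = (-3*4 + 2*2)*(-60) + 56 = (-12 + 4)*(-60) + 56 = -8*(-60) + 56 = 480 + 56 = 536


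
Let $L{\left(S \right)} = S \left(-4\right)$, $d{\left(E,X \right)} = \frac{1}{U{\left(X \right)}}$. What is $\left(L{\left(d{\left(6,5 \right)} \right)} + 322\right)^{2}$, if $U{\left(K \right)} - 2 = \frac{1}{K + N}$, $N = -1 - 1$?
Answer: $\frac{5026564}{49} \approx 1.0258 \cdot 10^{5}$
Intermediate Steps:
$N = -2$ ($N = -1 - 1 = -2$)
$U{\left(K \right)} = 2 + \frac{1}{-2 + K}$ ($U{\left(K \right)} = 2 + \frac{1}{K - 2} = 2 + \frac{1}{-2 + K}$)
$d{\left(E,X \right)} = \frac{-2 + X}{-3 + 2 X}$ ($d{\left(E,X \right)} = \frac{1}{\frac{1}{-2 + X} \left(-3 + 2 X\right)} = \frac{-2 + X}{-3 + 2 X}$)
$L{\left(S \right)} = - 4 S$
$\left(L{\left(d{\left(6,5 \right)} \right)} + 322\right)^{2} = \left(- 4 \frac{-2 + 5}{-3 + 2 \cdot 5} + 322\right)^{2} = \left(- 4 \frac{1}{-3 + 10} \cdot 3 + 322\right)^{2} = \left(- 4 \cdot \frac{1}{7} \cdot 3 + 322\right)^{2} = \left(\left(-4\right) \frac{3}{7} + 322\right)^{2} = \left(- \frac{12}{7} + 322\right)^{2} = \left(\frac{2242}{7}\right)^{2} = \frac{5026564}{49}$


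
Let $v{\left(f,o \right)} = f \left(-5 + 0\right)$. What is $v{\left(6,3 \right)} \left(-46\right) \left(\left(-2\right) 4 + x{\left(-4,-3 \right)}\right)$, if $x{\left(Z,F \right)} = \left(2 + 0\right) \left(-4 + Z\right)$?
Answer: $-33120$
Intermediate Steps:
$v{\left(f,o \right)} = - 5 f$ ($v{\left(f,o \right)} = f \left(-5\right) = - 5 f$)
$x{\left(Z,F \right)} = -8 + 2 Z$ ($x{\left(Z,F \right)} = 2 \left(-4 + Z\right) = -8 + 2 Z$)
$v{\left(6,3 \right)} \left(-46\right) \left(\left(-2\right) 4 + x{\left(-4,-3 \right)}\right) = \left(-5\right) 6 \left(-46\right) \left(\left(-2\right) 4 + \left(-8 + 2 \left(-4\right)\right)\right) = \left(-30\right) \left(-46\right) \left(-8 - 16\right) = 1380 \left(-8 - 16\right) = 1380 \left(-24\right) = -33120$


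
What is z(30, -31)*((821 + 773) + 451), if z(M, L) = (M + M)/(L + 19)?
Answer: -10225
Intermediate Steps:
z(M, L) = 2*M/(19 + L) (z(M, L) = (2*M)/(19 + L) = 2*M/(19 + L))
z(30, -31)*((821 + 773) + 451) = (2*30/(19 - 31))*((821 + 773) + 451) = (2*30/(-12))*(1594 + 451) = (2*30*(-1/12))*2045 = -5*2045 = -10225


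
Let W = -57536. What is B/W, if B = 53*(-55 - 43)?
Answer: 2597/28768 ≈ 0.090274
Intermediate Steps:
B = -5194 (B = 53*(-98) = -5194)
B/W = -5194/(-57536) = -5194*(-1/57536) = 2597/28768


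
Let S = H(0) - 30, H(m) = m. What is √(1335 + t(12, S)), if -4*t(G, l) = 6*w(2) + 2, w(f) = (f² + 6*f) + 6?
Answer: √5206/2 ≈ 36.076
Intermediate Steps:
w(f) = 6 + f² + 6*f
S = -30 (S = 0 - 30 = -30)
t(G, l) = -67/2 (t(G, l) = -(6*(6 + 2² + 6*2) + 2)/4 = -(6*(6 + 4 + 12) + 2)/4 = -(6*22 + 2)/4 = -(132 + 2)/4 = -¼*134 = -67/2)
√(1335 + t(12, S)) = √(1335 - 67/2) = √(2603/2) = √5206/2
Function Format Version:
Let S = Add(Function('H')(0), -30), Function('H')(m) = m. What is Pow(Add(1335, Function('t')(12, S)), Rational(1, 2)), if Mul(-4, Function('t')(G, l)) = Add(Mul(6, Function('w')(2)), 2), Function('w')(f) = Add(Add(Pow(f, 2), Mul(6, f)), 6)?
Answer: Mul(Rational(1, 2), Pow(5206, Rational(1, 2))) ≈ 36.076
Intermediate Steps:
Function('w')(f) = Add(6, Pow(f, 2), Mul(6, f))
S = -30 (S = Add(0, -30) = -30)
Function('t')(G, l) = Rational(-67, 2) (Function('t')(G, l) = Mul(Rational(-1, 4), Add(Mul(6, Add(6, Pow(2, 2), Mul(6, 2))), 2)) = Mul(Rational(-1, 4), Add(Mul(6, Add(6, 4, 12)), 2)) = Mul(Rational(-1, 4), Add(Mul(6, 22), 2)) = Mul(Rational(-1, 4), Add(132, 2)) = Mul(Rational(-1, 4), 134) = Rational(-67, 2))
Pow(Add(1335, Function('t')(12, S)), Rational(1, 2)) = Pow(Add(1335, Rational(-67, 2)), Rational(1, 2)) = Pow(Rational(2603, 2), Rational(1, 2)) = Mul(Rational(1, 2), Pow(5206, Rational(1, 2)))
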